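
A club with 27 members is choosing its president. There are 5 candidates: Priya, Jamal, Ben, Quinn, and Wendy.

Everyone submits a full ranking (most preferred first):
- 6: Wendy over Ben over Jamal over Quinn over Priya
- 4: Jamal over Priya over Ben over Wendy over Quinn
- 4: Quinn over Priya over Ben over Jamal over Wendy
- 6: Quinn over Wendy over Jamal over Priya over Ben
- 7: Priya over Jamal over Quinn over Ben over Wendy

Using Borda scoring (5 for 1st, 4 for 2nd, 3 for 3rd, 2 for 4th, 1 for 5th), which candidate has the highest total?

Priya: 6×1 + 4×4 + 4×4 + 6×2 + 7×5 = 85
Jamal: 6×3 + 4×5 + 4×2 + 6×3 + 7×4 = 92
Ben: 6×4 + 4×3 + 4×3 + 6×1 + 7×2 = 68
Quinn: 6×2 + 4×1 + 4×5 + 6×5 + 7×3 = 87
Wendy: 6×5 + 4×2 + 4×1 + 6×4 + 7×1 = 73

Jamal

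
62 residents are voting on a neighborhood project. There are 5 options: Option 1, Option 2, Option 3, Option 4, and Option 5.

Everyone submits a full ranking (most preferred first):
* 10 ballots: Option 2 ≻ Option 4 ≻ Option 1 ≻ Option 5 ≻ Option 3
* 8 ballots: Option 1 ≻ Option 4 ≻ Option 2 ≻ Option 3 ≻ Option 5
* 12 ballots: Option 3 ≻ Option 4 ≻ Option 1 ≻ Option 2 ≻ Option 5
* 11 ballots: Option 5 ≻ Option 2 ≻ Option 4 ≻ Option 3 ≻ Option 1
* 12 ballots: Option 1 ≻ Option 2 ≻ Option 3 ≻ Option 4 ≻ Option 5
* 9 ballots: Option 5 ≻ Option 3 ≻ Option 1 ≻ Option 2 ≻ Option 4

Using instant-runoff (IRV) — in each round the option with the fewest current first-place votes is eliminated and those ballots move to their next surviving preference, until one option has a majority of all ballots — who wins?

Option 1

Round 1: Option 1 20, Option 2 10, Option 3 12, Option 4 0, Option 5 20. Option 4 eliminated.
Round 2: Option 1 20, Option 2 10, Option 3 12, Option 5 20. Option 2 eliminated.
Round 3: Option 1 30, Option 3 12, Option 5 20. Option 3 eliminated.
Round 4: Option 1 42, Option 5 20. Option 1 has a majority (≥32).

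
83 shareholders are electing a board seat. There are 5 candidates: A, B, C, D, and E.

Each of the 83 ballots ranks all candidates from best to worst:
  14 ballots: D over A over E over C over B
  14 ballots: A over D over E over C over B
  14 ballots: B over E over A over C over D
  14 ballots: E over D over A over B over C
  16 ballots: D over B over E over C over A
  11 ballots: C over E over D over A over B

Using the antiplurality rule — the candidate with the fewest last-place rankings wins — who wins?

Last-place votes: A 16, B 39, C 14, D 14, E 0.

E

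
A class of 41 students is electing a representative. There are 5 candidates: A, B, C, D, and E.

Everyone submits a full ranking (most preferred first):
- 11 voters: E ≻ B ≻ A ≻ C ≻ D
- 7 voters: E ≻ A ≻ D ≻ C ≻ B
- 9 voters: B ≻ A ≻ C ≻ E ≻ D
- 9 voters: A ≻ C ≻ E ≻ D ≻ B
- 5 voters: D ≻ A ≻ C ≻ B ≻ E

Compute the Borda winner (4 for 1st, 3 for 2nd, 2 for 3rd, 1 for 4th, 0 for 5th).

A

A: 11×2 + 7×3 + 9×3 + 9×4 + 5×3 = 121
B: 11×3 + 7×0 + 9×4 + 9×0 + 5×1 = 74
C: 11×1 + 7×1 + 9×2 + 9×3 + 5×2 = 73
D: 11×0 + 7×2 + 9×0 + 9×1 + 5×4 = 43
E: 11×4 + 7×4 + 9×1 + 9×2 + 5×0 = 99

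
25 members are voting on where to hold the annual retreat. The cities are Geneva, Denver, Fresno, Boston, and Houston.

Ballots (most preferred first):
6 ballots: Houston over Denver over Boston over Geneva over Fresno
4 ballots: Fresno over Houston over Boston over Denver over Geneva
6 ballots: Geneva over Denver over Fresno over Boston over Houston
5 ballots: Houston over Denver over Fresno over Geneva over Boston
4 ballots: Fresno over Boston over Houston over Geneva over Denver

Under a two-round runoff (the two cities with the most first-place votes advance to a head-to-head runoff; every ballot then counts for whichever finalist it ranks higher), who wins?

Round 1 first-place votes: Geneva 6, Denver 0, Fresno 8, Boston 0, Houston 11. Houston and Fresno advance.
Runoff: Houston is ranked above Fresno on 11 ballots, Fresno above Houston on 14.

Fresno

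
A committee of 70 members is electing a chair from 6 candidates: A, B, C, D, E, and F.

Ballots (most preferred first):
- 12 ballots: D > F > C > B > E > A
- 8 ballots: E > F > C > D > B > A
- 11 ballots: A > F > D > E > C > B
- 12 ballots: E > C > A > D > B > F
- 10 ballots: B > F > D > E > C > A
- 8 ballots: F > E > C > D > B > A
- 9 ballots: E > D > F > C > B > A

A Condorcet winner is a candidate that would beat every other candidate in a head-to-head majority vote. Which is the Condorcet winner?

F vs A: 47–23
F vs B: 48–22
F vs C: 58–12
F vs D: 37–33
F vs E: 41–29
F beats every other candidate.

F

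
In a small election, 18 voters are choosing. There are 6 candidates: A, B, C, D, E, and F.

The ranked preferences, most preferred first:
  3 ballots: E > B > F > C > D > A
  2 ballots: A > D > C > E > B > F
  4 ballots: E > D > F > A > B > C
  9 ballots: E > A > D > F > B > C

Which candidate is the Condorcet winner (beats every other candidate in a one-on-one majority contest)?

E vs A: 16–2
E vs B: 18–0
E vs C: 16–2
E vs D: 16–2
E vs F: 18–0
E beats every other candidate.

E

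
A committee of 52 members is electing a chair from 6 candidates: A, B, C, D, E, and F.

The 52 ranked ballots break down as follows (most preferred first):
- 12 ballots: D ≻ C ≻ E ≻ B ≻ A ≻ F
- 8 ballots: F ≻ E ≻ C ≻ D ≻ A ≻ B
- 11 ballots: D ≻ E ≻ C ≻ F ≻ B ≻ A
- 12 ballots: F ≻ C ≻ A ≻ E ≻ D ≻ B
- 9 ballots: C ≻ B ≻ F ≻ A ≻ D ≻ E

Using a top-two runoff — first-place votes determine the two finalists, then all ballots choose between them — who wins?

F

Round 1 first-place votes: A 0, B 0, C 9, D 23, E 0, F 20. D and F advance.
Runoff: D is ranked above F on 23 ballots, F above D on 29.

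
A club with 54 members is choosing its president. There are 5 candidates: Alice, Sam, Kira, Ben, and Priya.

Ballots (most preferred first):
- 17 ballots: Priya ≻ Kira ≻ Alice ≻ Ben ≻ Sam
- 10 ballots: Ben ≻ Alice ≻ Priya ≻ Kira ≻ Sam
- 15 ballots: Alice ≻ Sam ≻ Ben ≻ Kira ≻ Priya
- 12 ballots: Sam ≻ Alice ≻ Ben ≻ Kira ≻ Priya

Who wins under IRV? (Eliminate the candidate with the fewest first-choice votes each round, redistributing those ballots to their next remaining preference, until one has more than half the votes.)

Round 1: Alice 15, Sam 12, Kira 0, Ben 10, Priya 17. Kira eliminated.
Round 2: Alice 15, Sam 12, Ben 10, Priya 17. Ben eliminated.
Round 3: Alice 25, Sam 12, Priya 17. Sam eliminated.
Round 4: Alice 37, Priya 17. Alice has a majority (≥28).

Alice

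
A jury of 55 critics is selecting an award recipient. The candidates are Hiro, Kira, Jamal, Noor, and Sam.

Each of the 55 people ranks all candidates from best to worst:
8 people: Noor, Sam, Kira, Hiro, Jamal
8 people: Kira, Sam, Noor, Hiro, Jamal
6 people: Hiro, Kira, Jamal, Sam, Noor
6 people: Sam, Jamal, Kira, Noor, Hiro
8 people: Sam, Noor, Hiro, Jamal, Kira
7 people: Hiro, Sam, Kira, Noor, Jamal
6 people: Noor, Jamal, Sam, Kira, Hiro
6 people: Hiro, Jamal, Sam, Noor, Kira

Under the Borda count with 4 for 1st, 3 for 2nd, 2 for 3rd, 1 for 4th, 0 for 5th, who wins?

Sam

Hiro: 8×1 + 8×1 + 6×4 + 6×0 + 8×2 + 7×4 + 6×0 + 6×4 = 108
Kira: 8×2 + 8×4 + 6×3 + 6×2 + 8×0 + 7×2 + 6×1 + 6×0 = 98
Jamal: 8×0 + 8×0 + 6×2 + 6×3 + 8×1 + 7×0 + 6×3 + 6×3 = 74
Noor: 8×4 + 8×2 + 6×0 + 6×1 + 8×3 + 7×1 + 6×4 + 6×1 = 115
Sam: 8×3 + 8×3 + 6×1 + 6×4 + 8×4 + 7×3 + 6×2 + 6×2 = 155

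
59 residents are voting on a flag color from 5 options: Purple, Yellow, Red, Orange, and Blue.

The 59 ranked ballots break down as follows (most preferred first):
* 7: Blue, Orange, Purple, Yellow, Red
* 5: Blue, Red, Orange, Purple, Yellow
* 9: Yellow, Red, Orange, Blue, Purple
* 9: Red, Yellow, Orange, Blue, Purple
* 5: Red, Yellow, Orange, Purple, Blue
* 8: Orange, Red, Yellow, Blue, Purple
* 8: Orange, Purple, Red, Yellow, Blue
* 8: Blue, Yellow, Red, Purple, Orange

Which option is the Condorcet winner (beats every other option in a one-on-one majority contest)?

Red

Red vs Purple: 44–15
Red vs Yellow: 35–24
Red vs Orange: 36–23
Red vs Blue: 39–20
Red beats every other option.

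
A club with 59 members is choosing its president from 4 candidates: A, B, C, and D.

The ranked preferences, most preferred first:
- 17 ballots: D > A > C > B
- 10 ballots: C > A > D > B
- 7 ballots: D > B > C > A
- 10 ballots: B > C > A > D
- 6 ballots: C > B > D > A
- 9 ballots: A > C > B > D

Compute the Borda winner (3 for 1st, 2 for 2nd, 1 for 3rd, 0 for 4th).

C

A: 17×2 + 10×2 + 7×0 + 10×1 + 6×0 + 9×3 = 91
B: 17×0 + 10×0 + 7×2 + 10×3 + 6×2 + 9×1 = 65
C: 17×1 + 10×3 + 7×1 + 10×2 + 6×3 + 9×2 = 110
D: 17×3 + 10×1 + 7×3 + 10×0 + 6×1 + 9×0 = 88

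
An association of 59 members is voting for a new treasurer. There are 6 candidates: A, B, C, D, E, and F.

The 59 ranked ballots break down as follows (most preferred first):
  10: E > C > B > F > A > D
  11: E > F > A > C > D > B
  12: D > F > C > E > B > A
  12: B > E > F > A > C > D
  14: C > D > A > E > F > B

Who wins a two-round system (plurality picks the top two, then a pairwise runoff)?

E

Round 1 first-place votes: A 0, B 12, C 14, D 12, E 21, F 0. E and C advance.
Runoff: E is ranked above C on 33 ballots, C above E on 26.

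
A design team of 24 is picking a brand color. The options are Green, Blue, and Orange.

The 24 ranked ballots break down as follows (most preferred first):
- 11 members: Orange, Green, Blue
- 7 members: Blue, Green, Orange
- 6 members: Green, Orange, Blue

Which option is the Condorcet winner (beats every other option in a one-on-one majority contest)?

Green vs Blue: 17–7
Green vs Orange: 13–11
Green beats every other option.

Green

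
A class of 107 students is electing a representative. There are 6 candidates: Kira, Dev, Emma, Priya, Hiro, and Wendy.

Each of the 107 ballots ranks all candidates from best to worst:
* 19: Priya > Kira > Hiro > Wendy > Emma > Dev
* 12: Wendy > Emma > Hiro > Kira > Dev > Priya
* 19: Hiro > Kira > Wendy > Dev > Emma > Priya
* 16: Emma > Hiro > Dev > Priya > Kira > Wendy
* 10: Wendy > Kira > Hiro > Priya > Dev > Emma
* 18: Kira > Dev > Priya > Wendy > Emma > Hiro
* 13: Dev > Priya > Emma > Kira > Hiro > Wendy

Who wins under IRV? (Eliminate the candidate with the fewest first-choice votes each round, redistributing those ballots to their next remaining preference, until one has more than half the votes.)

Round 1: Kira 18, Dev 13, Emma 16, Priya 19, Hiro 19, Wendy 22. Dev eliminated.
Round 2: Kira 18, Emma 16, Priya 32, Hiro 19, Wendy 22. Emma eliminated.
Round 3: Kira 18, Priya 32, Hiro 35, Wendy 22. Kira eliminated.
Round 4: Priya 50, Hiro 35, Wendy 22. Wendy eliminated.
Round 5: Priya 50, Hiro 57. Hiro has a majority (≥54).

Hiro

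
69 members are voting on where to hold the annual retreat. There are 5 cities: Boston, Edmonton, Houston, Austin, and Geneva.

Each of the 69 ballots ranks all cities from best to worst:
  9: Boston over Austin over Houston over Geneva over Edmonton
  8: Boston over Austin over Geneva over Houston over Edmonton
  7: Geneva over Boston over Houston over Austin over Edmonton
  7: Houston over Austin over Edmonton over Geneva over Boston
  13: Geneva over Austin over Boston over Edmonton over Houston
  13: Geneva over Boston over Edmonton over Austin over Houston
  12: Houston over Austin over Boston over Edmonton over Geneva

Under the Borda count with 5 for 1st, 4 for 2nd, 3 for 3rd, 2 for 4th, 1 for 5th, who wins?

Boston

Boston: 9×5 + 8×5 + 7×4 + 7×1 + 13×3 + 13×4 + 12×3 = 247
Edmonton: 9×1 + 8×1 + 7×1 + 7×3 + 13×2 + 13×3 + 12×2 = 134
Houston: 9×3 + 8×2 + 7×3 + 7×5 + 13×1 + 13×1 + 12×5 = 185
Austin: 9×4 + 8×4 + 7×2 + 7×4 + 13×4 + 13×2 + 12×4 = 236
Geneva: 9×2 + 8×3 + 7×5 + 7×2 + 13×5 + 13×5 + 12×1 = 233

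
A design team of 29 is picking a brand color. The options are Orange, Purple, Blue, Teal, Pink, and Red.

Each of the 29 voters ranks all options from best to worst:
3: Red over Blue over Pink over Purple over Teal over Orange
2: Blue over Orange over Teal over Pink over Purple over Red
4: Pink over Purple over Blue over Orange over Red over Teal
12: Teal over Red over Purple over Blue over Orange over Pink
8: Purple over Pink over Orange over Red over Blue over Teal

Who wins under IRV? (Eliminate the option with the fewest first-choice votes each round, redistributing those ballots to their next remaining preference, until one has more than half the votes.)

Purple

Round 1: Orange 0, Purple 8, Blue 2, Teal 12, Pink 4, Red 3. Orange eliminated.
Round 2: Purple 8, Blue 2, Teal 12, Pink 4, Red 3. Blue eliminated.
Round 3: Purple 8, Teal 14, Pink 4, Red 3. Red eliminated.
Round 4: Purple 8, Teal 14, Pink 7. Pink eliminated.
Round 5: Purple 15, Teal 14. Purple has a majority (≥15).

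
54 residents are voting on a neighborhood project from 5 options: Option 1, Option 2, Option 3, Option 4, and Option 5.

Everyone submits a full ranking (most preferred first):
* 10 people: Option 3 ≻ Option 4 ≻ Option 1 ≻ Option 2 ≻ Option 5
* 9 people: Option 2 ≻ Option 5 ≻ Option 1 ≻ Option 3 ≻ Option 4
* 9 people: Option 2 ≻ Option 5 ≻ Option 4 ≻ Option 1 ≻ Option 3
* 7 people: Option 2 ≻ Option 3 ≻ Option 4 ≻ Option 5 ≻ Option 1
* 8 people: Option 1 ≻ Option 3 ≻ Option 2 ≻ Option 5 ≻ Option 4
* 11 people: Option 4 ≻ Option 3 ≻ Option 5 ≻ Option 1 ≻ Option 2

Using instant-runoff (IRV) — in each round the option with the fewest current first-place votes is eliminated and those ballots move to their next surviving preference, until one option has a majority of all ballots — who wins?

Option 3

Round 1: Option 1 8, Option 2 25, Option 3 10, Option 4 11, Option 5 0. Option 5 eliminated.
Round 2: Option 1 8, Option 2 25, Option 3 10, Option 4 11. Option 1 eliminated.
Round 3: Option 2 25, Option 3 18, Option 4 11. Option 4 eliminated.
Round 4: Option 2 25, Option 3 29. Option 3 has a majority (≥28).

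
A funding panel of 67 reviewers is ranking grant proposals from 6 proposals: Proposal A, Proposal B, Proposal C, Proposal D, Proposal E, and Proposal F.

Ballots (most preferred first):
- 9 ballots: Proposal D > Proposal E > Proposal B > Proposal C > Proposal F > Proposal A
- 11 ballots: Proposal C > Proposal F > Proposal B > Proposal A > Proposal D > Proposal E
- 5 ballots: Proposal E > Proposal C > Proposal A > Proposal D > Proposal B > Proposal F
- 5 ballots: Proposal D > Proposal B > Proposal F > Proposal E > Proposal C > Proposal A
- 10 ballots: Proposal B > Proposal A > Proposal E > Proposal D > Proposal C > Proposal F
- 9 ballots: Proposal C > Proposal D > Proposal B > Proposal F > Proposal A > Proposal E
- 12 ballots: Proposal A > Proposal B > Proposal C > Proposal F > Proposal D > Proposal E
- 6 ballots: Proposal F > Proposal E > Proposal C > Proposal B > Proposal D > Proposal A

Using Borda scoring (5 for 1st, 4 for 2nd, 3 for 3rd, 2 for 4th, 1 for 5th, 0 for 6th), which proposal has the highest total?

Proposal B

Proposal A: 9×0 + 11×2 + 5×3 + 5×0 + 10×4 + 9×1 + 12×5 + 6×0 = 146
Proposal B: 9×3 + 11×3 + 5×1 + 5×4 + 10×5 + 9×3 + 12×4 + 6×2 = 222
Proposal C: 9×2 + 11×5 + 5×4 + 5×1 + 10×1 + 9×5 + 12×3 + 6×3 = 207
Proposal D: 9×5 + 11×1 + 5×2 + 5×5 + 10×2 + 9×4 + 12×1 + 6×1 = 165
Proposal E: 9×4 + 11×0 + 5×5 + 5×2 + 10×3 + 9×0 + 12×0 + 6×4 = 125
Proposal F: 9×1 + 11×4 + 5×0 + 5×3 + 10×0 + 9×2 + 12×2 + 6×5 = 140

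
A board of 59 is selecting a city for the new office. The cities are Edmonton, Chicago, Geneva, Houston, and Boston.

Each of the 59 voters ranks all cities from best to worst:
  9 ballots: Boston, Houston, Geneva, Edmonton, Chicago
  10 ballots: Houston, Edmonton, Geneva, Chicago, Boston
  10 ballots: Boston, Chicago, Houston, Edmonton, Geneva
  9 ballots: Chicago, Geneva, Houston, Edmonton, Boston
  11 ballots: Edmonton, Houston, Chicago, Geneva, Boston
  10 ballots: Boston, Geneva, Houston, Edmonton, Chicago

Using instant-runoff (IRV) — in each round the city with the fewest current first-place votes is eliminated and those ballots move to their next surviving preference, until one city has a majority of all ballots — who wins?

Houston

Round 1: Edmonton 11, Chicago 9, Geneva 0, Houston 10, Boston 29. Geneva eliminated.
Round 2: Edmonton 11, Chicago 9, Houston 10, Boston 29. Chicago eliminated.
Round 3: Edmonton 11, Houston 19, Boston 29. Edmonton eliminated.
Round 4: Houston 30, Boston 29. Houston has a majority (≥30).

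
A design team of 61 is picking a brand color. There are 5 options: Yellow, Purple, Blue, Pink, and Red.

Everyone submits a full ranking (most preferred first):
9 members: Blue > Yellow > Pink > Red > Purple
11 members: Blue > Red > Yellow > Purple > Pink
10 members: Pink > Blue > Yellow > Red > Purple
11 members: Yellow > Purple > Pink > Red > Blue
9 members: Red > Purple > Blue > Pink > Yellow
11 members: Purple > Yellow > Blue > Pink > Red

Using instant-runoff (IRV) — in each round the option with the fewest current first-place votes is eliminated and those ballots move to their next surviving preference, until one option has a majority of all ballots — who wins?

Round 1: Yellow 11, Purple 11, Blue 20, Pink 10, Red 9. Red eliminated.
Round 2: Yellow 11, Purple 20, Blue 20, Pink 10. Pink eliminated.
Round 3: Yellow 11, Purple 20, Blue 30. Yellow eliminated.
Round 4: Purple 31, Blue 30. Purple has a majority (≥31).

Purple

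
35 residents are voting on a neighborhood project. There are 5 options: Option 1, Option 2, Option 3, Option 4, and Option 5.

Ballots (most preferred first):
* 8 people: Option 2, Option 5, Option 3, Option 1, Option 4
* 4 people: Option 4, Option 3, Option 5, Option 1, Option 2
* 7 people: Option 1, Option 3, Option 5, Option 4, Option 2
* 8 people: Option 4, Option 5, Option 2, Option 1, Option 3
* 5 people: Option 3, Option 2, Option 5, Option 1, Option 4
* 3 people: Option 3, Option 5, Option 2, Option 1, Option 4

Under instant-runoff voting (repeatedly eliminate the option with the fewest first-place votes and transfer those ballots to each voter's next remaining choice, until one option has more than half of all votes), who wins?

Round 1: Option 1 7, Option 2 8, Option 3 8, Option 4 12, Option 5 0. Option 5 eliminated.
Round 2: Option 1 7, Option 2 8, Option 3 8, Option 4 12. Option 1 eliminated.
Round 3: Option 2 8, Option 3 15, Option 4 12. Option 2 eliminated.
Round 4: Option 3 23, Option 4 12. Option 3 has a majority (≥18).

Option 3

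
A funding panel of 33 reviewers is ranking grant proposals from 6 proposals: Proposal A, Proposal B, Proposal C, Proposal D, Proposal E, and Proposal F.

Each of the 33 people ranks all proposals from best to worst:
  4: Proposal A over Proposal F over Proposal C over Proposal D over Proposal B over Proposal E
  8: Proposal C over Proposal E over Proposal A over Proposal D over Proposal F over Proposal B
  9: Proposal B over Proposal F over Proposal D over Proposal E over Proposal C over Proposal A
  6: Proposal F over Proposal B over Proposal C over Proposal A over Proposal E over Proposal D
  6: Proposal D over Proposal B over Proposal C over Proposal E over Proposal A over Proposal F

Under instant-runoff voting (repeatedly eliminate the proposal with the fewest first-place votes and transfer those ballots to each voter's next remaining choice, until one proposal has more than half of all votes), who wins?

Proposal F

Round 1: Proposal A 4, Proposal B 9, Proposal C 8, Proposal D 6, Proposal E 0, Proposal F 6. Proposal E eliminated.
Round 2: Proposal A 4, Proposal B 9, Proposal C 8, Proposal D 6, Proposal F 6. Proposal A eliminated.
Round 3: Proposal B 9, Proposal C 8, Proposal D 6, Proposal F 10. Proposal D eliminated.
Round 4: Proposal B 15, Proposal C 8, Proposal F 10. Proposal C eliminated.
Round 5: Proposal B 15, Proposal F 18. Proposal F has a majority (≥17).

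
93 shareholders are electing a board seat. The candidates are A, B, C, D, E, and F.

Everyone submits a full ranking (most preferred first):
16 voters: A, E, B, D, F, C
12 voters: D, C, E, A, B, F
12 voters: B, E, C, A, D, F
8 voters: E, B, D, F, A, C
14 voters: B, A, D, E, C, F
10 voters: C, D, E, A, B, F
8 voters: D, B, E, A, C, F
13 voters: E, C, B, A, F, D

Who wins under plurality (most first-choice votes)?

B

First-place votes: A 16, B 26, C 10, D 20, E 21, F 0.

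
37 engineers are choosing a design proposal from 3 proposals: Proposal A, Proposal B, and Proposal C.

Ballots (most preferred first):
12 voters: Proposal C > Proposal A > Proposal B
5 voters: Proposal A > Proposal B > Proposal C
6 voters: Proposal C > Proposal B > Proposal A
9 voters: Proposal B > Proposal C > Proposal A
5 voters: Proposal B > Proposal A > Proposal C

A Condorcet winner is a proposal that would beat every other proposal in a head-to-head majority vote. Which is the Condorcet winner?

Proposal B vs Proposal A: 20–17
Proposal B vs Proposal C: 19–18
Proposal B beats every other proposal.

Proposal B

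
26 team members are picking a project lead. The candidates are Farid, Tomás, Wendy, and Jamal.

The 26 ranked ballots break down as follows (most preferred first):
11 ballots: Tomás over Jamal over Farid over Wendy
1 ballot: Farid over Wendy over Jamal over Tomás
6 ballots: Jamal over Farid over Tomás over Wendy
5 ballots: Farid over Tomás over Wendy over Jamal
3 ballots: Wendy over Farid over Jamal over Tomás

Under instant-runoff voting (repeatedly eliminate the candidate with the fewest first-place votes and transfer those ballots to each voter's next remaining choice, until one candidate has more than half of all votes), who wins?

Round 1: Farid 6, Tomás 11, Wendy 3, Jamal 6. Wendy eliminated.
Round 2: Farid 9, Tomás 11, Jamal 6. Jamal eliminated.
Round 3: Farid 15, Tomás 11. Farid has a majority (≥14).

Farid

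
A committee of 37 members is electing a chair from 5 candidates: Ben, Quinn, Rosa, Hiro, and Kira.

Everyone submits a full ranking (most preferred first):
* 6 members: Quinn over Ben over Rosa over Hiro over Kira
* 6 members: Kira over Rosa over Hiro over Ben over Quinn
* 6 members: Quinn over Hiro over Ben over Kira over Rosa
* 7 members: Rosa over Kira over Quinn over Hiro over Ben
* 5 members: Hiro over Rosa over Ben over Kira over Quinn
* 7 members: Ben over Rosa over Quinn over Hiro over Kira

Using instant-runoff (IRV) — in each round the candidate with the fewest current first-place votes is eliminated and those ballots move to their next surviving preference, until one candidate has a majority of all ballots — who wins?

Rosa

Round 1: Ben 7, Quinn 12, Rosa 7, Hiro 5, Kira 6. Hiro eliminated.
Round 2: Ben 7, Quinn 12, Rosa 12, Kira 6. Kira eliminated.
Round 3: Ben 7, Quinn 12, Rosa 18. Ben eliminated.
Round 4: Quinn 12, Rosa 25. Rosa has a majority (≥19).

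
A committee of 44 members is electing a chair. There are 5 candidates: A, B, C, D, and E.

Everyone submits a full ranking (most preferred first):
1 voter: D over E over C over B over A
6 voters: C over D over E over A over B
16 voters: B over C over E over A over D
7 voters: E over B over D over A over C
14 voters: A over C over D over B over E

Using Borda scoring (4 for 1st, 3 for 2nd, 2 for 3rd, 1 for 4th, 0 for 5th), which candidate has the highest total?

C

A: 1×0 + 6×1 + 16×1 + 7×1 + 14×4 = 85
B: 1×1 + 6×0 + 16×4 + 7×3 + 14×1 = 100
C: 1×2 + 6×4 + 16×3 + 7×0 + 14×3 = 116
D: 1×4 + 6×3 + 16×0 + 7×2 + 14×2 = 64
E: 1×3 + 6×2 + 16×2 + 7×4 + 14×0 = 75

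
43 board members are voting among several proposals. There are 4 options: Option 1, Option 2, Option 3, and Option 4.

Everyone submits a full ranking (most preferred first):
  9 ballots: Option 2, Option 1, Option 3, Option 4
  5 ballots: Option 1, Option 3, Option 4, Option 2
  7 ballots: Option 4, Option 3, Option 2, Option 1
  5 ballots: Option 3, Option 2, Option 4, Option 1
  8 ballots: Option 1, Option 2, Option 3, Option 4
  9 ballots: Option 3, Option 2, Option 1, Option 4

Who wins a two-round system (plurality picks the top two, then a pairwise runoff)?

Round 1 first-place votes: Option 1 13, Option 2 9, Option 3 14, Option 4 7. Option 3 and Option 1 advance.
Runoff: Option 3 is ranked above Option 1 on 21 ballots, Option 1 above Option 3 on 22.

Option 1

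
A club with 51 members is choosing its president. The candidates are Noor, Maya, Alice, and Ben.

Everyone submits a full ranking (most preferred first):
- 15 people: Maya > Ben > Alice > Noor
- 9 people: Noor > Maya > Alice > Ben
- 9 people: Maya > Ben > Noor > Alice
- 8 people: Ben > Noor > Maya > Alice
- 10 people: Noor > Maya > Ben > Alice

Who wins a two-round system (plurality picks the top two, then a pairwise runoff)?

Noor

Round 1 first-place votes: Noor 19, Maya 24, Alice 0, Ben 8. Maya and Noor advance.
Runoff: Maya is ranked above Noor on 24 ballots, Noor above Maya on 27.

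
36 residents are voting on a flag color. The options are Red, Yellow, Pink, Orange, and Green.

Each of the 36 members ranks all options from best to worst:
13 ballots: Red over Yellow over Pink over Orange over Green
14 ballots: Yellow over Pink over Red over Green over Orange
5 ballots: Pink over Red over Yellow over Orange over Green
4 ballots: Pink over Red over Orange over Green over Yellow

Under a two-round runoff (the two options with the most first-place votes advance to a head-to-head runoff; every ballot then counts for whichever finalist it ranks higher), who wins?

Round 1 first-place votes: Red 13, Yellow 14, Pink 9, Orange 0, Green 0. Yellow and Red advance.
Runoff: Yellow is ranked above Red on 14 ballots, Red above Yellow on 22.

Red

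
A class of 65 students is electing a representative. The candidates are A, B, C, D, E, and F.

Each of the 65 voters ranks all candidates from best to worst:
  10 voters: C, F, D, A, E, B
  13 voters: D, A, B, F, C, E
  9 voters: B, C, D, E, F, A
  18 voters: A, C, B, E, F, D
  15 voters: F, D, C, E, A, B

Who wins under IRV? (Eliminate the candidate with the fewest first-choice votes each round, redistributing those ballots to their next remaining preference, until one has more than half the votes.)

Round 1: A 18, B 9, C 10, D 13, E 0, F 15. E eliminated.
Round 2: A 18, B 9, C 10, D 13, F 15. B eliminated.
Round 3: A 18, C 19, D 13, F 15. D eliminated.
Round 4: A 31, C 19, F 15. F eliminated.
Round 5: A 31, C 34. C has a majority (≥33).

C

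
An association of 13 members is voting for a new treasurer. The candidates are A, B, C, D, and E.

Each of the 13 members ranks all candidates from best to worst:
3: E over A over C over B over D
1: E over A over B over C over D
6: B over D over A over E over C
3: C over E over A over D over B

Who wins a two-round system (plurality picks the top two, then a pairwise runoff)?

Round 1 first-place votes: A 0, B 6, C 3, D 0, E 4. B and E advance.
Runoff: B is ranked above E on 6 ballots, E above B on 7.

E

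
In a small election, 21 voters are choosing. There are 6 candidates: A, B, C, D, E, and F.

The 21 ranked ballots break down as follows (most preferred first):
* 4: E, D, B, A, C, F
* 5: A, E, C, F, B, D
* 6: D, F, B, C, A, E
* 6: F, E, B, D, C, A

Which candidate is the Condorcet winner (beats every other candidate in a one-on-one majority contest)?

F

F vs A: 12–9
F vs B: 17–4
F vs C: 12–9
F vs D: 11–10
F vs E: 12–9
F beats every other candidate.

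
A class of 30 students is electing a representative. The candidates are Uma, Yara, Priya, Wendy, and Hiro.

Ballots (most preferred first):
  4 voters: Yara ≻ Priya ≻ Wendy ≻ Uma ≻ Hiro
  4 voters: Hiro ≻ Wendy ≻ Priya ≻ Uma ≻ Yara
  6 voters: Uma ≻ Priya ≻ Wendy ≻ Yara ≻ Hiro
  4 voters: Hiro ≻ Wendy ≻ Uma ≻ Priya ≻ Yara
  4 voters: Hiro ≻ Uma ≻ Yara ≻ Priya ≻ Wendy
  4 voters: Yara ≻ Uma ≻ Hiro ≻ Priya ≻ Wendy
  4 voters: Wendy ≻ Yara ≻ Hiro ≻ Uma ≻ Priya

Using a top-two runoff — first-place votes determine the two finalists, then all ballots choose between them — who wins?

Yara

Round 1 first-place votes: Uma 6, Yara 8, Priya 0, Wendy 4, Hiro 12. Hiro and Yara advance.
Runoff: Hiro is ranked above Yara on 12 ballots, Yara above Hiro on 18.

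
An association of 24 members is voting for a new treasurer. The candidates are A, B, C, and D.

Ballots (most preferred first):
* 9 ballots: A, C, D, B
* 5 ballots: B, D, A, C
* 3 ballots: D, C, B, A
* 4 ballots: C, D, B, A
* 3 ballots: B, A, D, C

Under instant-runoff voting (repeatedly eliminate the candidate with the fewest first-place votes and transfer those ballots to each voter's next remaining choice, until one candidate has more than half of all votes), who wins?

B

Round 1: A 9, B 8, C 4, D 3. D eliminated.
Round 2: A 9, B 8, C 7. C eliminated.
Round 3: A 9, B 15. B has a majority (≥13).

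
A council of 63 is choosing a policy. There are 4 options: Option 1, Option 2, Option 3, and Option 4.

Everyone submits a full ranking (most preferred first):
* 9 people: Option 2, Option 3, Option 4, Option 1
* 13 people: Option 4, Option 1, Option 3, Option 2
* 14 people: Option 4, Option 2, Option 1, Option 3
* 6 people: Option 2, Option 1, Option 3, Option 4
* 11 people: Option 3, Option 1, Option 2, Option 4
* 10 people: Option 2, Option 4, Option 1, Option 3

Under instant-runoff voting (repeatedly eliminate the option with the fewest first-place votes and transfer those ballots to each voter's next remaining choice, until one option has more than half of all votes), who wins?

Round 1: Option 1 0, Option 2 25, Option 3 11, Option 4 27. Option 1 eliminated.
Round 2: Option 2 25, Option 3 11, Option 4 27. Option 3 eliminated.
Round 3: Option 2 36, Option 4 27. Option 2 has a majority (≥32).

Option 2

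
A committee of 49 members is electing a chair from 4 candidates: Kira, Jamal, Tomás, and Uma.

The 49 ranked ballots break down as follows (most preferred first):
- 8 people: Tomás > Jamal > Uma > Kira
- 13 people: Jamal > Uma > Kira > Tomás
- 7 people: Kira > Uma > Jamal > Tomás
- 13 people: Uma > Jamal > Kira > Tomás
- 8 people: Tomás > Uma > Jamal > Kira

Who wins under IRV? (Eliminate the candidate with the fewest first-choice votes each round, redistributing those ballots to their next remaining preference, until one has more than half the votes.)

Round 1: Kira 7, Jamal 13, Tomás 16, Uma 13. Kira eliminated.
Round 2: Jamal 13, Tomás 16, Uma 20. Jamal eliminated.
Round 3: Tomás 16, Uma 33. Uma has a majority (≥25).

Uma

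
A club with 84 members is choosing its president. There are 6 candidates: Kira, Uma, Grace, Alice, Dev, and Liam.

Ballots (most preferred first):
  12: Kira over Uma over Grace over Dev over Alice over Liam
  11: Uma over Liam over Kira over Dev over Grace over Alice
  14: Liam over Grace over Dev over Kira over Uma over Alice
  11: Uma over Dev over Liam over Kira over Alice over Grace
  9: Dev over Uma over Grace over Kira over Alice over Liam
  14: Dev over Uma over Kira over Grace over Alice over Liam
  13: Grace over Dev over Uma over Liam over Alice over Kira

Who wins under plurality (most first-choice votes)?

Dev

First-place votes: Kira 12, Uma 22, Grace 13, Alice 0, Dev 23, Liam 14.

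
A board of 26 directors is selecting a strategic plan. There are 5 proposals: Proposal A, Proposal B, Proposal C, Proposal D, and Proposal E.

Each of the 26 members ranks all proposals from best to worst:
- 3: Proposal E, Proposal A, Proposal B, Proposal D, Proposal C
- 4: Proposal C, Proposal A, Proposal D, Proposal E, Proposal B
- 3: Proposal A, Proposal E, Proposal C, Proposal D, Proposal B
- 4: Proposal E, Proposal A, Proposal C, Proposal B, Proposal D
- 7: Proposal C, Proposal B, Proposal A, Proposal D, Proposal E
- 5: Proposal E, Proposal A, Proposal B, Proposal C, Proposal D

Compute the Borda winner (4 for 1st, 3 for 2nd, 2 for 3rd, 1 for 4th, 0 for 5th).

Proposal A

Proposal A: 3×3 + 4×3 + 3×4 + 4×3 + 7×2 + 5×3 = 74
Proposal B: 3×2 + 4×0 + 3×0 + 4×1 + 7×3 + 5×2 = 41
Proposal C: 3×0 + 4×4 + 3×2 + 4×2 + 7×4 + 5×1 = 63
Proposal D: 3×1 + 4×2 + 3×1 + 4×0 + 7×1 + 5×0 = 21
Proposal E: 3×4 + 4×1 + 3×3 + 4×4 + 7×0 + 5×4 = 61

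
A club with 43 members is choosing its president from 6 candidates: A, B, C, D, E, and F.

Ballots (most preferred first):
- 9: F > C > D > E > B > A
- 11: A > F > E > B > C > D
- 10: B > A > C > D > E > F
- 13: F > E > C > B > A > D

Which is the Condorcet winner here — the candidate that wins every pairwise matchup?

F

F vs A: 22–21
F vs B: 33–10
F vs C: 33–10
F vs D: 33–10
F vs E: 33–10
F beats every other candidate.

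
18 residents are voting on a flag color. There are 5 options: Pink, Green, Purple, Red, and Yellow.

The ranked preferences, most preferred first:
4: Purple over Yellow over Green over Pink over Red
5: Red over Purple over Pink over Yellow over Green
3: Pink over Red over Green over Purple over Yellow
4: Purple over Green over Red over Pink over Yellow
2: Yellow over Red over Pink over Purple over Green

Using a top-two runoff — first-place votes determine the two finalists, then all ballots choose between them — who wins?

Red

Round 1 first-place votes: Pink 3, Green 0, Purple 8, Red 5, Yellow 2. Purple and Red advance.
Runoff: Purple is ranked above Red on 8 ballots, Red above Purple on 10.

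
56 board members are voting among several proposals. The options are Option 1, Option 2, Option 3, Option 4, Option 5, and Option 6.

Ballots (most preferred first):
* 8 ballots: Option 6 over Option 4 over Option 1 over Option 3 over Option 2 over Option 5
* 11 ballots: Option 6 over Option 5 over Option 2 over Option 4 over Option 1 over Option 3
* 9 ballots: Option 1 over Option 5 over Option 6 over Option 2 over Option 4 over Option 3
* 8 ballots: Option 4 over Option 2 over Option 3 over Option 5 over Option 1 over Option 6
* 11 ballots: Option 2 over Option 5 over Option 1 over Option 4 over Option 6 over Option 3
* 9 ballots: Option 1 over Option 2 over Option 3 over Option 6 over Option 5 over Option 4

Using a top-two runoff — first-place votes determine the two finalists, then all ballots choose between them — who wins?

Option 1

Round 1 first-place votes: Option 1 18, Option 2 11, Option 3 0, Option 4 8, Option 5 0, Option 6 19. Option 6 and Option 1 advance.
Runoff: Option 6 is ranked above Option 1 on 19 ballots, Option 1 above Option 6 on 37.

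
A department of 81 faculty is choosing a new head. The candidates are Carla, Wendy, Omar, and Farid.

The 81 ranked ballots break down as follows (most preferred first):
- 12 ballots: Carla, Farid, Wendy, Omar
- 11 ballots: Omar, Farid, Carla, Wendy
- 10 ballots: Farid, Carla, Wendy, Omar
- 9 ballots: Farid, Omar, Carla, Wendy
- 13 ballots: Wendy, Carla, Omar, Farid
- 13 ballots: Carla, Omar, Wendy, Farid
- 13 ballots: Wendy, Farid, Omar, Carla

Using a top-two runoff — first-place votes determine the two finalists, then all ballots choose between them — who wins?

Carla

Round 1 first-place votes: Carla 25, Wendy 26, Omar 11, Farid 19. Wendy and Carla advance.
Runoff: Wendy is ranked above Carla on 26 ballots, Carla above Wendy on 55.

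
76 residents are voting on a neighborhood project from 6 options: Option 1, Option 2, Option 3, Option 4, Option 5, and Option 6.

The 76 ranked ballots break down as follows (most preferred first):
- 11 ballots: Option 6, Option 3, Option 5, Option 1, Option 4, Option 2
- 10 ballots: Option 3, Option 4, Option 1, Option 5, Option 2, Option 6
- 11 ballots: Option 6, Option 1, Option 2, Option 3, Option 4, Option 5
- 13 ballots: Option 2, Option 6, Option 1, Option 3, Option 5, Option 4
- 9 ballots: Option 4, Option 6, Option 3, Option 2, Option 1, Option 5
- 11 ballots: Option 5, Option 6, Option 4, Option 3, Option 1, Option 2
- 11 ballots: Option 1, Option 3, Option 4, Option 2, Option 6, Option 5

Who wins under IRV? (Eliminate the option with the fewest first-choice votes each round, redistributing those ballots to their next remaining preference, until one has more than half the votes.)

Option 6

Round 1: Option 1 11, Option 2 13, Option 3 10, Option 4 9, Option 5 11, Option 6 22. Option 4 eliminated.
Round 2: Option 1 11, Option 2 13, Option 3 10, Option 5 11, Option 6 31. Option 3 eliminated.
Round 3: Option 1 21, Option 2 13, Option 5 11, Option 6 31. Option 5 eliminated.
Round 4: Option 1 21, Option 2 13, Option 6 42. Option 6 has a majority (≥39).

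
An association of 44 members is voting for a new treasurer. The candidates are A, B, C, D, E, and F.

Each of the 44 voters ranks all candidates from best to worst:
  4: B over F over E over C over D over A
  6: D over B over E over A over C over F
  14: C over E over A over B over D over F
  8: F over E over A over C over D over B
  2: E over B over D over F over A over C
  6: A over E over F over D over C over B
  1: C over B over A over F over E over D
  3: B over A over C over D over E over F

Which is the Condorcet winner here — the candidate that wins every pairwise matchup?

E

E vs A: 34–10
E vs B: 30–14
E vs C: 26–18
E vs D: 35–9
E vs F: 31–13
E beats every other candidate.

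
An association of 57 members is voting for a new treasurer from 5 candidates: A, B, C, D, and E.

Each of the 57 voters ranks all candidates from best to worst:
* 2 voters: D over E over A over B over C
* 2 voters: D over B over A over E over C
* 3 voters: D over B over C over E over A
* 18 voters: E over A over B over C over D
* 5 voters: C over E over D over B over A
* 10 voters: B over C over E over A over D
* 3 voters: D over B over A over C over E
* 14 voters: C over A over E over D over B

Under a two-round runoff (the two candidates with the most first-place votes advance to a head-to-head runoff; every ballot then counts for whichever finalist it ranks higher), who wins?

C

Round 1 first-place votes: A 0, B 10, C 19, D 10, E 18. C and E advance.
Runoff: C is ranked above E on 35 ballots, E above C on 22.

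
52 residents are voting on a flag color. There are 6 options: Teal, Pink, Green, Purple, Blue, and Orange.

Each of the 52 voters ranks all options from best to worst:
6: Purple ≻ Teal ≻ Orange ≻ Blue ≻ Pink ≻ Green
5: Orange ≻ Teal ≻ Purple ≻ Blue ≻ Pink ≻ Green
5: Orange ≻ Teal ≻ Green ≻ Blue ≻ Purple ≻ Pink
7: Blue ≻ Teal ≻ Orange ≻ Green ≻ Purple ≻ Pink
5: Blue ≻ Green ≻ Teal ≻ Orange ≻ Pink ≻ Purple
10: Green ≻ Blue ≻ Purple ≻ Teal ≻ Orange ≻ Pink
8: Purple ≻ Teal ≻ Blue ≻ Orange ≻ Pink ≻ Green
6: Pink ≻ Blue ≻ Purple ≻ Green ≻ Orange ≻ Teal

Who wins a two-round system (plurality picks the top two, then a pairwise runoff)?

Blue

Round 1 first-place votes: Teal 0, Pink 6, Green 10, Purple 14, Blue 12, Orange 10. Purple and Blue advance.
Runoff: Purple is ranked above Blue on 19 ballots, Blue above Purple on 33.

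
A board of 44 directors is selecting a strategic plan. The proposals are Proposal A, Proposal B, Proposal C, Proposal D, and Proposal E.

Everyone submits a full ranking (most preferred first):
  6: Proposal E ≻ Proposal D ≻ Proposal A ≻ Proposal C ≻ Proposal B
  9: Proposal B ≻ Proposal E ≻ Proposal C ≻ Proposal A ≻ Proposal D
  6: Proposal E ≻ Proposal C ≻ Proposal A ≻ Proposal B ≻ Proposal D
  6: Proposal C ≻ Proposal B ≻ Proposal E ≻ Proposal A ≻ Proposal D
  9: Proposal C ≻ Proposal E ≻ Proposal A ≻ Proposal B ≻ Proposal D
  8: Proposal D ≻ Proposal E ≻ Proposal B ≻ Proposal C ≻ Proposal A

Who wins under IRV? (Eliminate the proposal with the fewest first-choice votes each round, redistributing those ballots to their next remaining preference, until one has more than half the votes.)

Round 1: Proposal A 0, Proposal B 9, Proposal C 15, Proposal D 8, Proposal E 12. Proposal A eliminated.
Round 2: Proposal B 9, Proposal C 15, Proposal D 8, Proposal E 12. Proposal D eliminated.
Round 3: Proposal B 9, Proposal C 15, Proposal E 20. Proposal B eliminated.
Round 4: Proposal C 15, Proposal E 29. Proposal E has a majority (≥23).

Proposal E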